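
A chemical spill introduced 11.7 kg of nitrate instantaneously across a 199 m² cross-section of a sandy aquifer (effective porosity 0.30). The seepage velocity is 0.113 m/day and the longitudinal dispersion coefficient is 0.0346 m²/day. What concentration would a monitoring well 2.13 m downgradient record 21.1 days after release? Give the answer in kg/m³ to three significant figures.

For an instantaneous plane source, C(x,t) = M/(n_e·A·√(4πDt)) · exp(−(x−vt)²/(4Dt)), with n_e·A the pore (flow) area.
Plume center vt = 0.113 × 21.1 = 2.3843 m, so the well at 2.13 m is 0.2543 m upgradient of the peak.
√(4πDt) = 3.029 m, giving peak height M/(n_e·A·√(4πDt)) = 11.7/(0.30 × 199 × 3.029) = 0.06470 kg/m³.
(x−vt)²/(4Dt) = (-0.2543)²/(4 × 0.0346 × 21.1) = 0.02214; exp(−0.02214) = 0.9781.
C = 0.06470 × 0.9781 = 0.0633 kg/m³.

0.0633 kg/m³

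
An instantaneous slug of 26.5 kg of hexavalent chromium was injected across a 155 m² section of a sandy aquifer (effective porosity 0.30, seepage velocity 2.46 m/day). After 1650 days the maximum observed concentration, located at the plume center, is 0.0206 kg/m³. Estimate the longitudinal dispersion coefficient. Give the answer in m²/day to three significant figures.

0.0369 m²/day

At the plume center C_max = M/(n_e·A·√(4πDt)), so D = M²/(4πt·(n_e·A·C_max)²).
n_e·A·C_max = 0.30 × 155 × 0.0206 = 0.9579 kg/m.
D = 26.5²/(4π × 1650 × 0.9579²) = 0.0369 m²/day.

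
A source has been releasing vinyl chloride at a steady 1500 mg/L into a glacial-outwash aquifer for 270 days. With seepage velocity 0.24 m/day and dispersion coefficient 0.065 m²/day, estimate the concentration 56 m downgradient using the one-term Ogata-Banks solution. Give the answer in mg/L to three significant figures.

1400 mg/L

For a continuous step input, C/C₀ ≈ ½·erfc((x−vt)/(2√(Dt))).
vt = 0.24 × 270 = 64.8 m and 2√(Dt) = 2√(0.065 × 270) = 8.379 m.
Argument (x−vt)/(2√(Dt)) = (56 − 64.8)/8.379 = -1.050; ½·erfc(-1.050) = 0.9312.
C = 1500 × 0.9312 = 1400 mg/L.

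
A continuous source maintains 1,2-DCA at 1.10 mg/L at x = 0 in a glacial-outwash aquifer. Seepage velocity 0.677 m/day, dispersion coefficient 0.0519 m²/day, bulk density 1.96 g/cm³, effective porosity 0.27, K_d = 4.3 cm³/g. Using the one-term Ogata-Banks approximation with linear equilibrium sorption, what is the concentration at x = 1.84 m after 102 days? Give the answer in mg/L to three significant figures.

Retardation factor R = 1 + ρ_b·K_d/n = 1 + 1.96 × 4.3/0.27 = 32.21.
Sorption retards both mechanisms: v_R = v/R = 0.02102 m/day, D_R = D/R = 0.001611 m²/day.
v_R·t = 0.02102 × 102 = 2.14404 m; 2√(D_R t) = 0.8107 m; argument = (1.84 − 2.14404)/0.8107 = -0.3750.
C = C₀ × ½·erfc(-0.3750) = 1.10 × 0.7021 = 0.772 mg/L.

0.772 mg/L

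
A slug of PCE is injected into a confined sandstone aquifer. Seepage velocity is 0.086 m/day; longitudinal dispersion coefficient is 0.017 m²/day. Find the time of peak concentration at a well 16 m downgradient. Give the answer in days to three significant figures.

For the 1D instantaneous-source solution, setting ∂C/∂t = 0 at fixed x gives v²t² + 2Dt − x² = 0, so t = (√(D² + v²x²) − D)/v².
√(D² + v²x²) = √(0.017² + 0.086² × 16²) = 1.376; v² = 0.007396.
t = (1.376 − 0.017)/0.007396 = 184 days (vs. the pure-advection estimate x/v = 186 d).

184 days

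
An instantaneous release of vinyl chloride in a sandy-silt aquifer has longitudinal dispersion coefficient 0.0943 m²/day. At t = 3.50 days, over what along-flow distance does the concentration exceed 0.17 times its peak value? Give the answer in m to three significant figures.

The plume is Gaussian with σ = √(2Dt) = √(2 × 0.0943 × 3.50) = 0.8125 m.
C/C_peak = exp(−Δx²/(2σ²)) = 0.17 ⇒ Δx = σ·√(−2 ln 0.17) = 0.8125 × 1.883 = 1.530 m.
Width = 2Δx = 3.06 m.

3.06 m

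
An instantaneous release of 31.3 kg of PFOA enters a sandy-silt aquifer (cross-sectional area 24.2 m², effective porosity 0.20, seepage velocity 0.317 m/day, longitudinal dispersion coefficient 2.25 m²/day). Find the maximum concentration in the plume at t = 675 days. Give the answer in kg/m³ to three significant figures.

The peak of an instantaneous 1D plume sits at x = vt; there the Gaussian factor is 1 and C_max = M/(n_e·A·√(4πDt)), where n_e·A is the pore area the mass is dissolved in.
√(4πDt) = √(4π × 2.25 × 675) = 138.1 m, so C_max = 31.3/(0.20 × 24.2 × 138.1) = 0.0468 kg/m³.

0.0468 kg/m³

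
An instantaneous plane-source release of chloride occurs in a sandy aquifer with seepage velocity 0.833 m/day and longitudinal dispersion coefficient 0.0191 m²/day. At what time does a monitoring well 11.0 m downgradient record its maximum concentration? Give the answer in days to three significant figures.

13.2 days

For the 1D instantaneous-source solution, setting ∂C/∂t = 0 at fixed x gives v²t² + 2Dt − x² = 0, so t = (√(D² + v²x²) − D)/v².
√(D² + v²x²) = √(0.0191² + 0.833² × 11.0²) = 9.163; v² = 0.693889.
t = (9.163 − 0.0191)/0.693889 = 13.2 days (vs. the pure-advection estimate x/v = 13.2 d).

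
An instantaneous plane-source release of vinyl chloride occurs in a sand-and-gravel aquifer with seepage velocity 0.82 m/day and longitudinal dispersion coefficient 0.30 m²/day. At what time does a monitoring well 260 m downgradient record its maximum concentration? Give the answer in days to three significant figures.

For the 1D instantaneous-source solution, setting ∂C/∂t = 0 at fixed x gives v²t² + 2Dt − x² = 0, so t = (√(D² + v²x²) − D)/v².
√(D² + v²x²) = √(0.30² + 0.82² × 260²) = 213.2; v² = 0.6724.
t = (213.2 − 0.30)/0.6724 = 317 days (vs. the pure-advection estimate x/v = 317 d).

317 days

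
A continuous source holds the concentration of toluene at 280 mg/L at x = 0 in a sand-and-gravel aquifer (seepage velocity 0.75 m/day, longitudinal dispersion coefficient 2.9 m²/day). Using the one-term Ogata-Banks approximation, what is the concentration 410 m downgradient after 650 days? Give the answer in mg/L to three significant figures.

251 mg/L

For a continuous step input, C/C₀ ≈ ½·erfc((x−vt)/(2√(Dt))).
vt = 0.75 × 650 = 487.5 m and 2√(Dt) = 2√(2.9 × 650) = 86.83 m.
Argument (x−vt)/(2√(Dt)) = (410 − 487.5)/86.83 = -0.8925; ½·erfc(-0.8925) = 0.8966.
C = 280 × 0.8966 = 251 mg/L.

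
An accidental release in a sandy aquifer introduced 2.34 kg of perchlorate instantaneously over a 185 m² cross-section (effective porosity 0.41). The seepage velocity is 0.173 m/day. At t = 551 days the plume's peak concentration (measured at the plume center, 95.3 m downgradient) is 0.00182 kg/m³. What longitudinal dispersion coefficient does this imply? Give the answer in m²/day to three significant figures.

0.0415 m²/day

At the plume center C_max = M/(n_e·A·√(4πDt)), so D = M²/(4πt·(n_e·A·C_max)²).
n_e·A·C_max = 0.41 × 185 × 0.00182 = 0.1380 kg/m.
D = 2.34²/(4π × 551 × 0.1380²) = 0.0415 m²/day.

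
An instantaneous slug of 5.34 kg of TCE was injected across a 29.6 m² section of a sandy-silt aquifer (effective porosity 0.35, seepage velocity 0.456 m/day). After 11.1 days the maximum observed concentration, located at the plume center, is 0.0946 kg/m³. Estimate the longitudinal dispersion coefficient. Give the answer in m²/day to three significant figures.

0.213 m²/day

At the plume center C_max = M/(n_e·A·√(4πDt)), so D = M²/(4πt·(n_e·A·C_max)²).
n_e·A·C_max = 0.35 × 29.6 × 0.0946 = 0.9801 kg/m.
D = 5.34²/(4π × 11.1 × 0.9801²) = 0.213 m²/day.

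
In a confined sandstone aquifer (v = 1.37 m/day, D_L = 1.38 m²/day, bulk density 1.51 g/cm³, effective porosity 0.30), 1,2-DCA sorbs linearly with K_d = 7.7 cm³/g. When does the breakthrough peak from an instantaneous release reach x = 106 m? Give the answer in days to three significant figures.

Retardation factor R = 1 + ρ_b·K_d/n = 1 + 1.51 × 7.7/0.30 = 39.76.
Sorption retards both mechanisms: v_R = v/R = 0.03446 m/day, D_R = D/R = 0.03471 m²/day.
Peak time from v_R²t² + 2D_R t − x² = 0: t = (√(D_R² + v_R²x²) − D_R)/v_R².
√(D_R² + v_R²x²) = √(0.03471² + 0.03446² × 106²) = 3.653; v_R² = 0.001187.
t = (3.653 − 0.03471)/0.001187 = 3050 days.

3050 days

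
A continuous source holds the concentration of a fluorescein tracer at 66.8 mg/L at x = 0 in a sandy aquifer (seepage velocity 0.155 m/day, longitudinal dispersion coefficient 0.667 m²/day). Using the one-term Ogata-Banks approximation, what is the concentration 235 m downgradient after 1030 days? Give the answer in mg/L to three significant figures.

1.41 mg/L

For a continuous step input, C/C₀ ≈ ½·erfc((x−vt)/(2√(Dt))).
vt = 0.155 × 1030 = 159.65 m and 2√(Dt) = 2√(0.667 × 1030) = 52.42 m.
Argument (x−vt)/(2√(Dt)) = (235 − 159.65)/52.42 = 1.437; ½·erfc(1.437) = 0.02107.
C = 66.8 × 0.02107 = 1.41 mg/L.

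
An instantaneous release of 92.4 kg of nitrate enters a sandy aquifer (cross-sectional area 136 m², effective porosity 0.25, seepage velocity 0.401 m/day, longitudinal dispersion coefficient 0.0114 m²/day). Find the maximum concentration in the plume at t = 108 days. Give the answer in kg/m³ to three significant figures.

The peak of an instantaneous 1D plume sits at x = vt; there the Gaussian factor is 1 and C_max = M/(n_e·A·√(4πDt)), where n_e·A is the pore area the mass is dissolved in.
√(4πDt) = √(4π × 0.0114 × 108) = 3.933 m, so C_max = 92.4/(0.25 × 136 × 3.933) = 0.691 kg/m³.

0.691 kg/m³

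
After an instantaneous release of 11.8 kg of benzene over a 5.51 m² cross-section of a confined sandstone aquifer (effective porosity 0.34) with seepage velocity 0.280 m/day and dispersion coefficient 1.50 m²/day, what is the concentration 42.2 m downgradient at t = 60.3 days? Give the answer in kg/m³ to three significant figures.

0.0318 kg/m³

For an instantaneous plane source, C(x,t) = M/(n_e·A·√(4πDt)) · exp(−(x−vt)²/(4Dt)), with n_e·A the pore (flow) area.
Plume center vt = 0.280 × 60.3 = 16.884 m, so the well at 42.2 m is 25.316 m downgradient of the peak.
√(4πDt) = 33.71 m, giving peak height M/(n_e·A·√(4πDt)) = 11.8/(0.34 × 5.51 × 33.71) = 0.1868 kg/m³.
(x−vt)²/(4Dt) = (25.316)²/(4 × 1.50 × 60.3) = 1.771; exp(−1.771) = 0.1702.
C = 0.1868 × 0.1702 = 0.0318 kg/m³.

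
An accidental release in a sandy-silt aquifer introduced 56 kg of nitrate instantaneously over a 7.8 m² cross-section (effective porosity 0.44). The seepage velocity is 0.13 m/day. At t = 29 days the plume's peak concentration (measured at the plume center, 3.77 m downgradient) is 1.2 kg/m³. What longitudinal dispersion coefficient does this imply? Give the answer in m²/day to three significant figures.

0.507 m²/day

At the plume center C_max = M/(n_e·A·√(4πDt)), so D = M²/(4πt·(n_e·A·C_max)²).
n_e·A·C_max = 0.44 × 7.8 × 1.2 = 4.118 kg/m.
D = 56²/(4π × 29 × 4.118²) = 0.507 m²/day.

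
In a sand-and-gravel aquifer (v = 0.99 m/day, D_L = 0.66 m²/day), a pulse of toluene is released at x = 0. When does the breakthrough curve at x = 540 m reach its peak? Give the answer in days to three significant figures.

For the 1D instantaneous-source solution, setting ∂C/∂t = 0 at fixed x gives v²t² + 2Dt − x² = 0, so t = (√(D² + v²x²) − D)/v².
√(D² + v²x²) = √(0.66² + 0.99² × 540²) = 534.6; v² = 0.9801.
t = (534.6 − 0.66)/0.9801 = 545 days (vs. the pure-advection estimate x/v = 545 d).

545 days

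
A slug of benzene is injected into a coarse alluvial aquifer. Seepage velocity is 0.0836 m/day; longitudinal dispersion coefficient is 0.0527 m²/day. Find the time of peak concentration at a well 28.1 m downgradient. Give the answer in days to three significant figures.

329 days

For the 1D instantaneous-source solution, setting ∂C/∂t = 0 at fixed x gives v²t² + 2Dt − x² = 0, so t = (√(D² + v²x²) − D)/v².
√(D² + v²x²) = √(0.0527² + 0.0836² × 28.1²) = 2.350; v² = 0.00698896.
t = (2.350 − 0.0527)/0.00698896 = 329 days (vs. the pure-advection estimate x/v = 336 d).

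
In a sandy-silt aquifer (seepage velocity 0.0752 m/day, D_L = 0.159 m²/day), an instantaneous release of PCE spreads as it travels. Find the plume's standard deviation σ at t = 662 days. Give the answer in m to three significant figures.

14.5 m

Dispersive spreading gives a Gaussian with σ² = 2Dt; advection only shifts the center.
σ = √(2 × 0.159 × 662) = 14.5 m.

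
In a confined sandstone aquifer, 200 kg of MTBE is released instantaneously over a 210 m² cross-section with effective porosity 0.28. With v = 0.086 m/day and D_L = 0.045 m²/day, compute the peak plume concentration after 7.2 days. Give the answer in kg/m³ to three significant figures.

1.69 kg/m³

The peak of an instantaneous 1D plume sits at x = vt; there the Gaussian factor is 1 and C_max = M/(n_e·A·√(4πDt)), where n_e·A is the pore area the mass is dissolved in.
√(4πDt) = √(4π × 0.045 × 7.2) = 2.018 m, so C_max = 200/(0.28 × 210 × 2.018) = 1.69 kg/m³.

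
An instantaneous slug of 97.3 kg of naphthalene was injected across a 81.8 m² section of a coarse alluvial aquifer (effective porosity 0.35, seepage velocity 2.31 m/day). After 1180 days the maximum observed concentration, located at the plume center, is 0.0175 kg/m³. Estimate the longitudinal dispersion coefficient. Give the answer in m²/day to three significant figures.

2.54 m²/day

At the plume center C_max = M/(n_e·A·√(4πDt)), so D = M²/(4πt·(n_e·A·C_max)²).
n_e·A·C_max = 0.35 × 81.8 × 0.0175 = 0.5010 kg/m.
D = 97.3²/(4π × 1180 × 0.5010²) = 2.54 m²/day.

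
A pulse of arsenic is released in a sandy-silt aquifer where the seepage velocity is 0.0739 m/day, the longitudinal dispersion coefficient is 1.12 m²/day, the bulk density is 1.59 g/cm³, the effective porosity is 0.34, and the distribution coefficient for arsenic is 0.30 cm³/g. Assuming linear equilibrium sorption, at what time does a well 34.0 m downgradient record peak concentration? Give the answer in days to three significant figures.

718 days

Retardation factor R = 1 + ρ_b·K_d/n = 1 + 1.59 × 0.30/0.34 = 2.403.
Sorption retards both mechanisms: v_R = v/R = 0.03075 m/day, D_R = D/R = 0.4661 m²/day.
Peak time from v_R²t² + 2D_R t − x² = 0: t = (√(D_R² + v_R²x²) − D_R)/v_R².
√(D_R² + v_R²x²) = √(0.4661² + 0.03075² × 34.0²) = 1.145; v_R² = 0.0009456.
t = (1.145 − 0.4661)/0.0009456 = 718 days.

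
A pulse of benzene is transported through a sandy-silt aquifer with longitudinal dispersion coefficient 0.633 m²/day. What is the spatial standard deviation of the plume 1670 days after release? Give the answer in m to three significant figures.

Dispersive spreading gives a Gaussian with σ² = 2Dt; advection only shifts the center.
σ = √(2 × 0.633 × 1670) = 46.0 m.

46.0 m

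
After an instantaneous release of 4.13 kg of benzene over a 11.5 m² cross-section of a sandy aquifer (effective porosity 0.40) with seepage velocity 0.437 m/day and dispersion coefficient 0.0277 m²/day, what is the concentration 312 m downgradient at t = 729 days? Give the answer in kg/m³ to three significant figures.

For an instantaneous plane source, C(x,t) = M/(n_e·A·√(4πDt)) · exp(−(x−vt)²/(4Dt)), with n_e·A the pore (flow) area.
Plume center vt = 0.437 × 729 = 318.573 m, so the well at 312 m is 6.573 m upgradient of the peak.
√(4πDt) = 15.93 m, giving peak height M/(n_e·A·√(4πDt)) = 4.13/(0.40 × 11.5 × 15.93) = 0.05636 kg/m³.
(x−vt)²/(4Dt) = (-6.573)²/(4 × 0.0277 × 729) = 0.5349; exp(−0.5349) = 0.5857.
C = 0.05636 × 0.5857 = 0.0330 kg/m³.

0.0330 kg/m³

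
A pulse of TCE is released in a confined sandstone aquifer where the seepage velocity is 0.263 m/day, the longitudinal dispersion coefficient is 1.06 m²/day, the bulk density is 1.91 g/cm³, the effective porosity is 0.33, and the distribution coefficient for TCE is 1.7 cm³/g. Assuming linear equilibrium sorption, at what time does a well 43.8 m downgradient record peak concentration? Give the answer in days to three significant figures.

Retardation factor R = 1 + ρ_b·K_d/n = 1 + 1.91 × 1.7/0.33 = 10.84.
Sorption retards both mechanisms: v_R = v/R = 0.02426 m/day, D_R = D/R = 0.09779 m²/day.
Peak time from v_R²t² + 2D_R t − x² = 0: t = (√(D_R² + v_R²x²) − D_R)/v_R².
√(D_R² + v_R²x²) = √(0.09779² + 0.02426² × 43.8²) = 1.067; v_R² = 0.0005885.
t = (1.067 − 0.09779)/0.0005885 = 1650 days.

1650 days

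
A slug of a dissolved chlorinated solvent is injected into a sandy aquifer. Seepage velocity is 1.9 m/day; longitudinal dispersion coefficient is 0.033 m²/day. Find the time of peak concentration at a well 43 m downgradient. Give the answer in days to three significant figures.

For the 1D instantaneous-source solution, setting ∂C/∂t = 0 at fixed x gives v²t² + 2Dt − x² = 0, so t = (√(D² + v²x²) − D)/v².
√(D² + v²x²) = √(0.033² + 1.9² × 43²) = 81.70; v² = 3.61.
t = (81.70 − 0.033)/3.61 = 22.6 days (vs. the pure-advection estimate x/v = 22.6 d).

22.6 days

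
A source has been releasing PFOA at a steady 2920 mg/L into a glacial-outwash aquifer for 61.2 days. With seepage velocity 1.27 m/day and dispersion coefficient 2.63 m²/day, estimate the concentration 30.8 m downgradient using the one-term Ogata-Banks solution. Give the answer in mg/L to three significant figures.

For a continuous step input, C/C₀ ≈ ½·erfc((x−vt)/(2√(Dt))).
vt = 1.27 × 61.2 = 77.724 m and 2√(Dt) = 2√(2.63 × 61.2) = 25.37 m.
Argument (x−vt)/(2√(Dt)) = (30.8 − 77.724)/25.37 = -1.850; ½·erfc(-1.850) = 0.9956.
C = 2920 × 0.9956 = 2910 mg/L.

2910 mg/L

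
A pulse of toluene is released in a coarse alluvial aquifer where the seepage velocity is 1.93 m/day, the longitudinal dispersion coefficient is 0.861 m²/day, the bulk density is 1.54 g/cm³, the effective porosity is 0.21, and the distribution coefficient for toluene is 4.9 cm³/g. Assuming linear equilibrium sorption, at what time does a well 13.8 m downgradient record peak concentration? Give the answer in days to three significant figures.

Retardation factor R = 1 + ρ_b·K_d/n = 1 + 1.54 × 4.9/0.21 = 36.93.
Sorption retards both mechanisms: v_R = v/R = 0.05226 m/day, D_R = D/R = 0.02331 m²/day.
Peak time from v_R²t² + 2D_R t − x² = 0: t = (√(D_R² + v_R²x²) − D_R)/v_R².
√(D_R² + v_R²x²) = √(0.02331² + 0.05226² × 13.8²) = 0.7216; v_R² = 0.002731.
t = (0.7216 − 0.02331)/0.002731 = 256 days.

256 days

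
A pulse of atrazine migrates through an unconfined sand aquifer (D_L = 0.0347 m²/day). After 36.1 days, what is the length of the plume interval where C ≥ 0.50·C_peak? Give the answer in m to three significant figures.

3.73 m

The plume is Gaussian with σ = √(2Dt) = √(2 × 0.0347 × 36.1) = 1.583 m.
C/C_peak = exp(−Δx²/(2σ²)) = 0.50 ⇒ Δx = σ·√(−2 ln 0.50) = 1.583 × 1.177 = 1.863 m.
Width = 2Δx = 3.73 m.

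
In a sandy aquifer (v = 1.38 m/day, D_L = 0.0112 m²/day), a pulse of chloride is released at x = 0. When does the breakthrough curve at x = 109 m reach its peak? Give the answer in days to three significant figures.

79.0 days

For the 1D instantaneous-source solution, setting ∂C/∂t = 0 at fixed x gives v²t² + 2Dt − x² = 0, so t = (√(D² + v²x²) − D)/v².
√(D² + v²x²) = √(0.0112² + 1.38² × 109²) = 150.4; v² = 1.9044.
t = (150.4 − 0.0112)/1.9044 = 79.0 days (vs. the pure-advection estimate x/v = 79.0 d).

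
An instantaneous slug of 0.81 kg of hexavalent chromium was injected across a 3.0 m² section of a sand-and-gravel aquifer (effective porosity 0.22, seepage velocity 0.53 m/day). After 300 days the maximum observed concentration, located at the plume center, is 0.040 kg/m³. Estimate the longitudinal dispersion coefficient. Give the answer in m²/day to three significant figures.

0.250 m²/day

At the plume center C_max = M/(n_e·A·√(4πDt)), so D = M²/(4πt·(n_e·A·C_max)²).
n_e·A·C_max = 0.22 × 3.0 × 0.040 = 0.02640 kg/m.
D = 0.81²/(4π × 300 × 0.02640²) = 0.250 m²/day.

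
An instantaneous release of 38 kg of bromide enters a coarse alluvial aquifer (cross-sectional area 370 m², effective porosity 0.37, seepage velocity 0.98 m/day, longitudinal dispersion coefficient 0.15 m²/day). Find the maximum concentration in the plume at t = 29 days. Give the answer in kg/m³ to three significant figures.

0.0375 kg/m³

The peak of an instantaneous 1D plume sits at x = vt; there the Gaussian factor is 1 and C_max = M/(n_e·A·√(4πDt)), where n_e·A is the pore area the mass is dissolved in.
√(4πDt) = √(4π × 0.15 × 29) = 7.393 m, so C_max = 38/(0.37 × 370 × 7.393) = 0.0375 kg/m³.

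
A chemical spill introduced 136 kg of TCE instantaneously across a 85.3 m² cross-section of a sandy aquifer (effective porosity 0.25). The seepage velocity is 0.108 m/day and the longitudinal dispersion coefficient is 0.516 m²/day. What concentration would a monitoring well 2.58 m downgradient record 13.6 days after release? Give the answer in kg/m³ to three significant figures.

For an instantaneous plane source, C(x,t) = M/(n_e·A·√(4πDt)) · exp(−(x−vt)²/(4Dt)), with n_e·A the pore (flow) area.
Plume center vt = 0.108 × 13.6 = 1.4688 m, so the well at 2.58 m is 1.1112 m downgradient of the peak.
√(4πDt) = 9.391 m, giving peak height M/(n_e·A·√(4πDt)) = 136/(0.25 × 85.3 × 9.391) = 0.6791 kg/m³.
(x−vt)²/(4Dt) = (1.1112)²/(4 × 0.516 × 13.6) = 0.04399; exp(−0.04399) = 0.9570.
C = 0.6791 × 0.9570 = 0.650 kg/m³.

0.650 kg/m³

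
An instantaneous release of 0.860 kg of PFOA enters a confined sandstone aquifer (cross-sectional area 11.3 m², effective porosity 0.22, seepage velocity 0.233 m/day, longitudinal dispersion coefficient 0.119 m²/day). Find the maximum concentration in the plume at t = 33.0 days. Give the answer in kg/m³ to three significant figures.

The peak of an instantaneous 1D plume sits at x = vt; there the Gaussian factor is 1 and C_max = M/(n_e·A·√(4πDt)), where n_e·A is the pore area the mass is dissolved in.
√(4πDt) = √(4π × 0.119 × 33.0) = 7.025 m, so C_max = 0.860/(0.22 × 11.3 × 7.025) = 0.0492 kg/m³.

0.0492 kg/m³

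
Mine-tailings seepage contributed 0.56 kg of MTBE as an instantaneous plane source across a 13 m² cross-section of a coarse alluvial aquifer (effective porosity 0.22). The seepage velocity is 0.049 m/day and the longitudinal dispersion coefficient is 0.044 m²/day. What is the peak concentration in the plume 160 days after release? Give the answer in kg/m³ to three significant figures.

The peak of an instantaneous 1D plume sits at x = vt; there the Gaussian factor is 1 and C_max = M/(n_e·A·√(4πDt)), where n_e·A is the pore area the mass is dissolved in.
√(4πDt) = √(4π × 0.044 × 160) = 9.406 m, so C_max = 0.56/(0.22 × 13 × 9.406) = 0.0208 kg/m³.

0.0208 kg/m³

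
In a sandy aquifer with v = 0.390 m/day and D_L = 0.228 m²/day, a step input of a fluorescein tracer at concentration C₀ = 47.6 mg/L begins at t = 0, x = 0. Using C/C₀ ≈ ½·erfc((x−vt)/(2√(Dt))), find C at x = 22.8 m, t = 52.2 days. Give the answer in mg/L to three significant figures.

For a continuous step input, C/C₀ ≈ ½·erfc((x−vt)/(2√(Dt))).
vt = 0.390 × 52.2 = 20.358 m and 2√(Dt) = 2√(0.228 × 52.2) = 6.900 m.
Argument (x−vt)/(2√(Dt)) = (22.8 − 20.358)/6.900 = 0.3539; ½·erfc(0.3539) = 0.3084.
C = 47.6 × 0.3084 = 14.7 mg/L.

14.7 mg/L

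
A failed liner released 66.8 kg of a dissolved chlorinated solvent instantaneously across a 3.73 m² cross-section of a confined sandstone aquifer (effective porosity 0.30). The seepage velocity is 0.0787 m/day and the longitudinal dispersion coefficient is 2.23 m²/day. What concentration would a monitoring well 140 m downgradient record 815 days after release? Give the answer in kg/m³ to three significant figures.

For an instantaneous plane source, C(x,t) = M/(n_e·A·√(4πDt)) · exp(−(x−vt)²/(4Dt)), with n_e·A the pore (flow) area.
Plume center vt = 0.0787 × 815 = 64.1405 m, so the well at 140 m is 75.8595 m downgradient of the peak.
√(4πDt) = 151.1 m, giving peak height M/(n_e·A·√(4πDt)) = 66.8/(0.30 × 3.73 × 151.1) = 0.3951 kg/m³.
(x−vt)²/(4Dt) = (75.8595)²/(4 × 2.23 × 815) = 0.7916; exp(−0.7916) = 0.4531.
C = 0.3951 × 0.4531 = 0.179 kg/m³.

0.179 kg/m³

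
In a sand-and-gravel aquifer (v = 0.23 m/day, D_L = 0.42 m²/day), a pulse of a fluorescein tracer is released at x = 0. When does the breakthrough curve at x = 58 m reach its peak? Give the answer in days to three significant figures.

244 days

For the 1D instantaneous-source solution, setting ∂C/∂t = 0 at fixed x gives v²t² + 2Dt − x² = 0, so t = (√(D² + v²x²) − D)/v².
√(D² + v²x²) = √(0.42² + 0.23² × 58²) = 13.35; v² = 0.0529.
t = (13.35 − 0.42)/0.0529 = 244 days (vs. the pure-advection estimate x/v = 252 d).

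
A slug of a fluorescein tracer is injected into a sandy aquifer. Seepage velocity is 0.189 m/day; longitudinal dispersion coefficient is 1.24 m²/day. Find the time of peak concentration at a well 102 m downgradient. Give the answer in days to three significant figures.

506 days

For the 1D instantaneous-source solution, setting ∂C/∂t = 0 at fixed x gives v²t² + 2Dt − x² = 0, so t = (√(D² + v²x²) − D)/v².
√(D² + v²x²) = √(1.24² + 0.189² × 102²) = 19.32; v² = 0.035721.
t = (19.32 − 1.24)/0.035721 = 506 days (vs. the pure-advection estimate x/v = 540 d).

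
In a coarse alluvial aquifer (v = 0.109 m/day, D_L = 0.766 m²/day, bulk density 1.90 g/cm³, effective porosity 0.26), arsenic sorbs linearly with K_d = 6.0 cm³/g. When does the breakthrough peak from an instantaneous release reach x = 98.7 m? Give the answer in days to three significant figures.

37800 days

Retardation factor R = 1 + ρ_b·K_d/n = 1 + 1.90 × 6.0/0.26 = 44.85.
Sorption retards both mechanisms: v_R = v/R = 0.002430 m/day, D_R = D/R = 0.01708 m²/day.
Peak time from v_R²t² + 2D_R t − x² = 0: t = (√(D_R² + v_R²x²) − D_R)/v_R².
√(D_R² + v_R²x²) = √(0.01708² + 0.002430² × 98.7²) = 0.2404; v_R² = 5.905e-06.
t = (0.2404 − 0.01708)/5.905e-06 = 37800 days.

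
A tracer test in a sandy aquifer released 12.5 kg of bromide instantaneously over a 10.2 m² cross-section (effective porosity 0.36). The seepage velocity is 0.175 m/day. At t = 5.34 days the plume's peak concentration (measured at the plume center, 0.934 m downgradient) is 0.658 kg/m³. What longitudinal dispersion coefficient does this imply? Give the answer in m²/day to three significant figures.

At the plume center C_max = M/(n_e·A·√(4πDt)), so D = M²/(4πt·(n_e·A·C_max)²).
n_e·A·C_max = 0.36 × 10.2 × 0.658 = 2.416 kg/m.
D = 12.5²/(4π × 5.34 × 2.416²) = 0.399 m²/day.

0.399 m²/day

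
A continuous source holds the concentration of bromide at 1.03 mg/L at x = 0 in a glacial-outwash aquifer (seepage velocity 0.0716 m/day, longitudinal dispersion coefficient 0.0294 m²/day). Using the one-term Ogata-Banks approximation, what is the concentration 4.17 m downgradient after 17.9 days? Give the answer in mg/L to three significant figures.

For a continuous step input, C/C₀ ≈ ½·erfc((x−vt)/(2√(Dt))).
vt = 0.0716 × 17.9 = 1.28164 m and 2√(Dt) = 2√(0.0294 × 17.9) = 1.451 m.
Argument (x−vt)/(2√(Dt)) = (4.17 − 1.28164)/1.451 = 1.991; ½·erfc(1.991) = 0.002434.
C = 1.03 × 0.002434 = 0.00251 mg/L.

0.00251 mg/L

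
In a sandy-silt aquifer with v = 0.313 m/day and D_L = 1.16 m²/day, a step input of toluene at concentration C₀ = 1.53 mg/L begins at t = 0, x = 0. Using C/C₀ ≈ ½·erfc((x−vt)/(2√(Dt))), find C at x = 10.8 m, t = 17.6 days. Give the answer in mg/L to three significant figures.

0.312 mg/L

For a continuous step input, C/C₀ ≈ ½·erfc((x−vt)/(2√(Dt))).
vt = 0.313 × 17.6 = 5.5088 m and 2√(Dt) = 2√(1.16 × 17.6) = 9.037 m.
Argument (x−vt)/(2√(Dt)) = (10.8 − 5.5088)/9.037 = 0.5855; ½·erfc(0.5855) = 0.2038.
C = 1.53 × 0.2038 = 0.312 mg/L.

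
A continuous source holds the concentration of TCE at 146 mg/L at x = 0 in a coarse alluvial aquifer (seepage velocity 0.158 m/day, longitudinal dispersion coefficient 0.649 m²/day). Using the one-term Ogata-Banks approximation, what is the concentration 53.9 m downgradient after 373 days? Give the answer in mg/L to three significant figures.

For a continuous step input, C/C₀ ≈ ½·erfc((x−vt)/(2√(Dt))).
vt = 0.158 × 373 = 58.934 m and 2√(Dt) = 2√(0.649 × 373) = 31.12 m.
Argument (x−vt)/(2√(Dt)) = (53.9 − 58.934)/31.12 = -0.1618; ½·erfc(-0.1618) = 0.5905.
C = 146 × 0.5905 = 86.2 mg/L.

86.2 mg/L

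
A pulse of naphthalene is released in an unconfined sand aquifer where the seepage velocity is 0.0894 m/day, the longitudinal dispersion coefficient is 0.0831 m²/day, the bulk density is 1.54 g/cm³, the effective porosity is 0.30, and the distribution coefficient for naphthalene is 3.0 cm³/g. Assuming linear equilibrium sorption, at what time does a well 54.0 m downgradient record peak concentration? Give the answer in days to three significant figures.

Retardation factor R = 1 + ρ_b·K_d/n = 1 + 1.54 × 3.0/0.30 = 16.40.
Sorption retards both mechanisms: v_R = v/R = 0.005451 m/day, D_R = D/R = 0.005067 m²/day.
Peak time from v_R²t² + 2D_R t − x² = 0: t = (√(D_R² + v_R²x²) − D_R)/v_R².
√(D_R² + v_R²x²) = √(0.005067² + 0.005451² × 54.0²) = 0.2944; v_R² = 2.971e-05.
t = (0.2944 − 0.005067)/2.971e-05 = 9740 days.

9740 days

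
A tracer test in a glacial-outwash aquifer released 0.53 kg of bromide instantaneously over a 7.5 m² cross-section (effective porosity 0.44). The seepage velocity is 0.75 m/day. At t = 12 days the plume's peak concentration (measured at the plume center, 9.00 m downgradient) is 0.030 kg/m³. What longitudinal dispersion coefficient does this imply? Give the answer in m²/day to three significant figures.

0.190 m²/day

At the plume center C_max = M/(n_e·A·√(4πDt)), so D = M²/(4πt·(n_e·A·C_max)²).
n_e·A·C_max = 0.44 × 7.5 × 0.030 = 0.09900 kg/m.
D = 0.53²/(4π × 12 × 0.09900²) = 0.190 m²/day.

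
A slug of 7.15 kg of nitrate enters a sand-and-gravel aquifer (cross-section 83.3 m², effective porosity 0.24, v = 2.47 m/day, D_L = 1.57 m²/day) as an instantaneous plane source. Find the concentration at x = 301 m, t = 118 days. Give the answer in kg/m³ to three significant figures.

0.00656 kg/m³

For an instantaneous plane source, C(x,t) = M/(n_e·A·√(4πDt)) · exp(−(x−vt)²/(4Dt)), with n_e·A the pore (flow) area.
Plume center vt = 2.47 × 118 = 291.46 m, so the well at 301 m is 9.54 m downgradient of the peak.
√(4πDt) = 48.25 m, giving peak height M/(n_e·A·√(4πDt)) = 7.15/(0.24 × 83.3 × 48.25) = 0.007412 kg/m³.
(x−vt)²/(4Dt) = (9.54)²/(4 × 1.57 × 118) = 0.1228; exp(−0.1228) = 0.8844.
C = 0.007412 × 0.8844 = 0.00656 kg/m³.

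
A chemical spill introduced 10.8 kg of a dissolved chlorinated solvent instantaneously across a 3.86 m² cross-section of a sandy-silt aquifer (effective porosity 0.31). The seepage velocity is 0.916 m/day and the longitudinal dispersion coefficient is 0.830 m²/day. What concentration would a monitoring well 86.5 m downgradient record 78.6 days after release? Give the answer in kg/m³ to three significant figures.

For an instantaneous plane source, C(x,t) = M/(n_e·A·√(4πDt)) · exp(−(x−vt)²/(4Dt)), with n_e·A the pore (flow) area.
Plume center vt = 0.916 × 78.6 = 71.9976 m, so the well at 86.5 m is 14.5024 m downgradient of the peak.
√(4πDt) = 28.63 m, giving peak height M/(n_e·A·√(4πDt)) = 10.8/(0.31 × 3.86 × 28.63) = 0.3152 kg/m³.
(x−vt)²/(4Dt) = (14.5024)²/(4 × 0.830 × 78.6) = 0.8060; exp(−0.8060) = 0.4466.
C = 0.3152 × 0.4466 = 0.141 kg/m³.

0.141 kg/m³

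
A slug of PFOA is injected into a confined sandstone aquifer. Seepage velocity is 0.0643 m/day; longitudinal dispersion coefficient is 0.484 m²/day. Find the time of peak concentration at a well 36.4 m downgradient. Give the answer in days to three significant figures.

461 days

For the 1D instantaneous-source solution, setting ∂C/∂t = 0 at fixed x gives v²t² + 2Dt − x² = 0, so t = (√(D² + v²x²) − D)/v².
√(D² + v²x²) = √(0.484² + 0.0643² × 36.4²) = 2.390; v² = 0.00413449.
t = (2.390 − 0.484)/0.00413449 = 461 days (vs. the pure-advection estimate x/v = 566 d).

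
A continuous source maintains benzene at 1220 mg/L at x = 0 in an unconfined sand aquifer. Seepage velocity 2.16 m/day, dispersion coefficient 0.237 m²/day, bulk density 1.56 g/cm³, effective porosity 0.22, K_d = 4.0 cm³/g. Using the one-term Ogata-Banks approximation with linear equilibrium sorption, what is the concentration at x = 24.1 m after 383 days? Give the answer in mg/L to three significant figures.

1160 mg/L

Retardation factor R = 1 + ρ_b·K_d/n = 1 + 1.56 × 4.0/0.22 = 29.36.
Sorption retards both mechanisms: v_R = v/R = 0.07357 m/day, D_R = D/R = 0.008072 m²/day.
v_R·t = 0.07357 × 383 = 28.17731 m; 2√(D_R t) = 3.517 m; argument = (24.1 − 28.17731)/3.517 = -1.159.
C = C₀ × ½·erfc(-1.159) = 1220 × 0.9494 = 1160 mg/L.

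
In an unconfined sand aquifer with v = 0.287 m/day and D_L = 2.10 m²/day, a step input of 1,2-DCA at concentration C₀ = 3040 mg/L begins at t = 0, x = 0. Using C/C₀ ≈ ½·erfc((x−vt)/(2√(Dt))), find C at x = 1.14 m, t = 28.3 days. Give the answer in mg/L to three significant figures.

For a continuous step input, C/C₀ ≈ ½·erfc((x−vt)/(2√(Dt))).
vt = 0.287 × 28.3 = 8.1221 m and 2√(Dt) = 2√(2.10 × 28.3) = 15.42 m.
Argument (x−vt)/(2√(Dt)) = (1.14 − 8.1221)/15.42 = -0.4528; ½·erfc(-0.4528) = 0.7390.
C = 3040 × 0.7390 = 2250 mg/L.

2250 mg/L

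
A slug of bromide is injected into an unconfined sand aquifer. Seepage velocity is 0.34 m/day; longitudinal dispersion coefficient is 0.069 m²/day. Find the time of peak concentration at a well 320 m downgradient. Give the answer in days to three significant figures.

941 days

For the 1D instantaneous-source solution, setting ∂C/∂t = 0 at fixed x gives v²t² + 2Dt − x² = 0, so t = (√(D² + v²x²) − D)/v².
√(D² + v²x²) = √(0.069² + 0.34² × 320²) = 108.8; v² = 0.1156.
t = (108.8 − 0.069)/0.1156 = 941 days (vs. the pure-advection estimate x/v = 941 d).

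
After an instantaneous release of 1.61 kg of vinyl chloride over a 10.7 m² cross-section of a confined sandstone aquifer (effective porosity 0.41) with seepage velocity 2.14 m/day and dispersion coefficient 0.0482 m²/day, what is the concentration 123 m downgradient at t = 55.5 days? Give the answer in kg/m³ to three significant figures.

0.0119 kg/m³

For an instantaneous plane source, C(x,t) = M/(n_e·A·√(4πDt)) · exp(−(x−vt)²/(4Dt)), with n_e·A the pore (flow) area.
Plume center vt = 2.14 × 55.5 = 118.77 m, so the well at 123 m is 4.23 m downgradient of the peak.
√(4πDt) = 5.798 m, giving peak height M/(n_e·A·√(4πDt)) = 1.61/(0.41 × 10.7 × 5.798) = 0.06330 kg/m³.
(x−vt)²/(4Dt) = (4.23)²/(4 × 0.0482 × 55.5) = 1.672; exp(−1.672) = 0.1879.
C = 0.06330 × 0.1879 = 0.0119 kg/m³.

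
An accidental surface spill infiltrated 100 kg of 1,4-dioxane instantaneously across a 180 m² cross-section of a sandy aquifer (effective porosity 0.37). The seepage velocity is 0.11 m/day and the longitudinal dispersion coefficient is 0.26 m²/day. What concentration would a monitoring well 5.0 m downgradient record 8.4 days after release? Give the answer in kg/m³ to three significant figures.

0.0428 kg/m³

For an instantaneous plane source, C(x,t) = M/(n_e·A·√(4πDt)) · exp(−(x−vt)²/(4Dt)), with n_e·A the pore (flow) area.
Plume center vt = 0.11 × 8.4 = 0.924 m, so the well at 5.0 m is 4.076 m downgradient of the peak.
√(4πDt) = 5.239 m, giving peak height M/(n_e·A·√(4πDt)) = 100/(0.37 × 180 × 5.239) = 0.2866 kg/m³.
(x−vt)²/(4Dt) = (4.076)²/(4 × 0.26 × 8.4) = 1.902; exp(−1.902) = 0.1493.
C = 0.2866 × 0.1493 = 0.0428 kg/m³.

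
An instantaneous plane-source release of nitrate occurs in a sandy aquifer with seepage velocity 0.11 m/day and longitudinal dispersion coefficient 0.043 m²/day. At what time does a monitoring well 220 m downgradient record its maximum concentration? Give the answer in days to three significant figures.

For the 1D instantaneous-source solution, setting ∂C/∂t = 0 at fixed x gives v²t² + 2Dt − x² = 0, so t = (√(D² + v²x²) − D)/v².
√(D² + v²x²) = √(0.043² + 0.11² × 220²) = 24.20; v² = 0.0121.
t = (24.20 − 0.043)/0.0121 = 2000 days (vs. the pure-advection estimate x/v = 2000 d).

2000 days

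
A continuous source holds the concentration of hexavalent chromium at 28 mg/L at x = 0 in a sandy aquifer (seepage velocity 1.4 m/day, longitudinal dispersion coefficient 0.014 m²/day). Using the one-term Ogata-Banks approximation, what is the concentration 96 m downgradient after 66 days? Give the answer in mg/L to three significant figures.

For a continuous step input, C/C₀ ≈ ½·erfc((x−vt)/(2√(Dt))).
vt = 1.4 × 66 = 92.4 m and 2√(Dt) = 2√(0.014 × 66) = 1.922 m.
Argument (x−vt)/(2√(Dt)) = (96 − 92.4)/1.922 = 1.873; ½·erfc(1.873) = 0.004039.
C = 28 × 0.004039 = 0.113 mg/L.

0.113 mg/L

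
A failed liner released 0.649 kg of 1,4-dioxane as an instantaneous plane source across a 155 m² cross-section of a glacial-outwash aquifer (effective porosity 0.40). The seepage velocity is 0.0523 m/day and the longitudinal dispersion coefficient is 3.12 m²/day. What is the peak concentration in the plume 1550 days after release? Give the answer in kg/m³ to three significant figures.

The peak of an instantaneous 1D plume sits at x = vt; there the Gaussian factor is 1 and C_max = M/(n_e·A·√(4πDt)), where n_e·A is the pore area the mass is dissolved in.
√(4πDt) = √(4π × 3.12 × 1550) = 246.5 m, so C_max = 0.649/(0.40 × 155 × 246.5) = 4.25e-05 kg/m³.

4.25e-05 kg/m³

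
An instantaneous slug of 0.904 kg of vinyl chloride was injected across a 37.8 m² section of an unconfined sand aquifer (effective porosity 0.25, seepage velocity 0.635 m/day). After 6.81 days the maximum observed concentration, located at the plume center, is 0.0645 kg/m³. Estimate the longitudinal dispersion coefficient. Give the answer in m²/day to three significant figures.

0.0257 m²/day

At the plume center C_max = M/(n_e·A·√(4πDt)), so D = M²/(4πt·(n_e·A·C_max)²).
n_e·A·C_max = 0.25 × 37.8 × 0.0645 = 0.6095 kg/m.
D = 0.904²/(4π × 6.81 × 0.6095²) = 0.0257 m²/day.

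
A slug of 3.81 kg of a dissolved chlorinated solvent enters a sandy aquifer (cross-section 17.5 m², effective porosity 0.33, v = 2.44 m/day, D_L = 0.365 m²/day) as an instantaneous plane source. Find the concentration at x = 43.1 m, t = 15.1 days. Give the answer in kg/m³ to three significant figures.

0.0134 kg/m³

For an instantaneous plane source, C(x,t) = M/(n_e·A·√(4πDt)) · exp(−(x−vt)²/(4Dt)), with n_e·A the pore (flow) area.
Plume center vt = 2.44 × 15.1 = 36.844 m, so the well at 43.1 m is 6.256 m downgradient of the peak.
√(4πDt) = 8.322 m, giving peak height M/(n_e·A·√(4πDt)) = 3.81/(0.33 × 17.5 × 8.322) = 0.07928 kg/m³.
(x−vt)²/(4Dt) = (6.256)²/(4 × 0.365 × 15.1) = 1.775; exp(−1.775) = 0.1695.
C = 0.07928 × 0.1695 = 0.0134 kg/m³.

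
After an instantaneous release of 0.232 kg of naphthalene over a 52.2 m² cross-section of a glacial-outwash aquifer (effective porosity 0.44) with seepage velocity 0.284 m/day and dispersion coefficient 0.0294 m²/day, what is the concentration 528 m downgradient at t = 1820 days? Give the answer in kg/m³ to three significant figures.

0.000219 kg/m³

For an instantaneous plane source, C(x,t) = M/(n_e·A·√(4πDt)) · exp(−(x−vt)²/(4Dt)), with n_e·A the pore (flow) area.
Plume center vt = 0.284 × 1820 = 516.88 m, so the well at 528 m is 11.12 m downgradient of the peak.
√(4πDt) = 25.93 m, giving peak height M/(n_e·A·√(4πDt)) = 0.232/(0.44 × 52.2 × 25.93) = 0.0003895 kg/m³.
(x−vt)²/(4Dt) = (11.12)²/(4 × 0.0294 × 1820) = 0.5777; exp(−0.5777) = 0.5612.
C = 0.0003895 × 0.5612 = 0.000219 kg/m³.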